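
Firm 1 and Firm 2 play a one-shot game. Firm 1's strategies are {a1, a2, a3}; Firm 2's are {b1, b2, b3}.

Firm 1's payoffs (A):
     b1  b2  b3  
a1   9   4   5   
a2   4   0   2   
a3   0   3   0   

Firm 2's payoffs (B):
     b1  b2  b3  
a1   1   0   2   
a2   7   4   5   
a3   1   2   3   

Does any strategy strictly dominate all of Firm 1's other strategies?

Check whether one of Firm 1's strategies beats all alternatives regardless of what the opponent does.
a1 strictly dominates: vs b1: 9 > each of {4, 0}; vs b2: 4 > each of {0, 3}; vs b3: 5 > each of {2, 0}.

a1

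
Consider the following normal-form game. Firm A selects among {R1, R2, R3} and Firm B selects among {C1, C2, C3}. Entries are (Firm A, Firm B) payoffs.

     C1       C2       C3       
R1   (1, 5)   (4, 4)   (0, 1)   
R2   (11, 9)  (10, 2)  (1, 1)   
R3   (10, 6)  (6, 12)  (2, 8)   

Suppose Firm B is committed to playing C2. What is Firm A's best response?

With Firm B fixed at C2, Firm A's payoffs are: R1 → 4, R2 → 10, R3 → 6.
The maximum is 10, achieved by R2.

R2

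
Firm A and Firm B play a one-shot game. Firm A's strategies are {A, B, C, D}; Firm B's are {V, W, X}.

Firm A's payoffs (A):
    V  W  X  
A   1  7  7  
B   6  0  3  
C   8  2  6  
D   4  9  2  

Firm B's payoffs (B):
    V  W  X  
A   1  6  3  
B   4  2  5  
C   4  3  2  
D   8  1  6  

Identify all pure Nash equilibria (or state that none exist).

Find each player's best response to every opponent strategy; NE are the intersections.
Firm A's best responses — vs V: C (payoff 8); vs W: D (payoff 9); vs X: A (payoff 7).
Firm B's best responses — vs A: W (payoff 6); vs B: X (payoff 5); vs C: V (payoff 4); vs D: V (payoff 8).
The only mutual best response is (C, V); neither player gains by switching there.

(C, V)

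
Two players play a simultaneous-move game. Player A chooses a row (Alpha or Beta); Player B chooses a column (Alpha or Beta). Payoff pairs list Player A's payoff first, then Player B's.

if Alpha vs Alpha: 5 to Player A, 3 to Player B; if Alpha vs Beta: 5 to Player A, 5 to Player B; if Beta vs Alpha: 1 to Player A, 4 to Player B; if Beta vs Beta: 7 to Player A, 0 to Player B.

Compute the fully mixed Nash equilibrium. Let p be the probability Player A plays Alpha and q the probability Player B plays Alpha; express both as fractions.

Each player's mixing probability is pinned down by making the *other* player indifferent.
Player B indifferent between Alpha and Beta: p·3 + (1−p)·4 = p·5 + (1−p)·0 ⟹ 4 + (-1)p = 0 + 5p ⟹ p = 2/3.
Player A indifferent between Alpha and Beta: q·5 + (1−q)·5 = q·1 + (1−q)·7 ⟹ 5 + 0q = 7 + (-6)q ⟹ q = 1/3.

p = 2/3, q = 1/3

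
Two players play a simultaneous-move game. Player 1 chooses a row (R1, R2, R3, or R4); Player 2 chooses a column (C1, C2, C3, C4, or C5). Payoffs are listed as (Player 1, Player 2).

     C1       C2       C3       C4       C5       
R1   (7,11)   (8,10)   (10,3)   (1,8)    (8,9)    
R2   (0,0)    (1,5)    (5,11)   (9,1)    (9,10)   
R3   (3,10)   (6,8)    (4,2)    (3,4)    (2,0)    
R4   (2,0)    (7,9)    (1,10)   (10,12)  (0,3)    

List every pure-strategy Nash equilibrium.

(R1, C1) and (R4, C4)

Find each player's best response to every opponent strategy; NE are the intersections.
Player 1's best responses — vs C1: R1 (payoff 7); vs C2: R1 (payoff 8); vs C3: R1 (payoff 10); vs C4: R4 (payoff 10); vs C5: R2 (payoff 9).
Player 2's best responses — vs R1: C1 (payoff 11); vs R2: C3 (payoff 11); vs R3: C1 (payoff 10); vs R4: C4 (payoff 12).
Mutual best responses occur at (R1, C1) and (R4, C4); at each, neither player gains by switching.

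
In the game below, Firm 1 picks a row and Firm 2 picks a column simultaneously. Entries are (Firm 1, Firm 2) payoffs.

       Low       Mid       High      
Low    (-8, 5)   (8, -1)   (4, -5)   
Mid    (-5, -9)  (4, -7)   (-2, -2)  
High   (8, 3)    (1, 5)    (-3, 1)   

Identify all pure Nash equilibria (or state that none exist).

None

Find each player's best response to every opponent strategy; NE are the intersections.
Firm 1's best responses — vs Low: High (payoff 8); vs Mid: Low (payoff 8); vs High: Low (payoff 4).
Firm 2's best responses — vs Low: Low (payoff 5); vs Mid: High (payoff -2); vs High: Mid (payoff 5).
No cell has both players best-responding. For instance, Firm 1's best reply to Low is High, but against High Firm 2 prefers Mid over Low.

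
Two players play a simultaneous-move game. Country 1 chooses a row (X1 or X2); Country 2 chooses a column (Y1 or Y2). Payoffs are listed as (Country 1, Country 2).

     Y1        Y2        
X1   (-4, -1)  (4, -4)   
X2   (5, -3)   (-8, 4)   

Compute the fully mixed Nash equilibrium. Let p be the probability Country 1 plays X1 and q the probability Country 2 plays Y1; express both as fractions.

In a mixed NE each player is indifferent between their pure strategies, so the opponent's mix sets the indifference.
Country 2 indifferent between Y1 and Y2: p·(-1) + (1−p)·(-3) = p·(-4) + (1−p)·4 ⟹ (-3) + 2p = 4 + (-8)p ⟹ p = 7/10.
Country 1 indifferent between X1 and X2: q·(-4) + (1−q)·4 = q·5 + (1−q)·(-8) ⟹ 4 + (-8)q = (-8) + 13q ⟹ q = 4/7.

p = 7/10, q = 4/7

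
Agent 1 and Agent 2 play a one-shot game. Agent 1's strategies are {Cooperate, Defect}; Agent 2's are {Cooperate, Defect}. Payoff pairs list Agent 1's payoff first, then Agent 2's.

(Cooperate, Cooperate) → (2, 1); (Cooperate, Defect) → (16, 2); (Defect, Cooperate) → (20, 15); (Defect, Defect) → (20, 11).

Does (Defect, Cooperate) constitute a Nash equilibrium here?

Yes

Holding Agent 2 at Cooperate: Agent 1 gets 20 from Defect, versus 2 from Cooperate. No profitable deviation for Agent 1.
Holding Agent 1 at Defect: Agent 2 gets 15 from Cooperate, versus 11 from Defect. No profitable deviation for Agent 2 either.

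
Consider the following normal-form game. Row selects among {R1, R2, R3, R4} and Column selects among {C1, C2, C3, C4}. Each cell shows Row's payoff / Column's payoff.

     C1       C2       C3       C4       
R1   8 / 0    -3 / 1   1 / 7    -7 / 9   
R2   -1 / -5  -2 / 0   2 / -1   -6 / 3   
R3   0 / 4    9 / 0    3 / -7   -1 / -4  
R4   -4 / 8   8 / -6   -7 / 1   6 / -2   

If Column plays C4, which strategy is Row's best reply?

R4

With Column fixed at C4, Row's payoffs are: R1 → -7, R2 → -6, R3 → -1, R4 → 6.
The maximum is 6, achieved by R4.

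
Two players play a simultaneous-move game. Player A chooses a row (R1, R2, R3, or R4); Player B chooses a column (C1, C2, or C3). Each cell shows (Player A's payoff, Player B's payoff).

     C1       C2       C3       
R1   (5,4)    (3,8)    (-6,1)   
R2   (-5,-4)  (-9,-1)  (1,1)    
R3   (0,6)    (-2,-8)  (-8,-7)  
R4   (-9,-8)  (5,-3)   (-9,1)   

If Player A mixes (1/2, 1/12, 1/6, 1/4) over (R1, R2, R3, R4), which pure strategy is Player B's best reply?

Player B's best reply maximizes expected payoff against the mix.
C1: (1/2)·4 + (1/12)·(-4) + (1/6)·6 + (1/4)·(-8) = 2/3
C2: (1/2)·8 + (1/12)·(-1) + (1/6)·(-8) + (1/4)·(-3) = 11/6
C3: (1/2)·1 + (1/12)·1 + (1/6)·(-7) + (1/4)·1 = -1/3
Highest expected payoff is 11/6, from C2.

C2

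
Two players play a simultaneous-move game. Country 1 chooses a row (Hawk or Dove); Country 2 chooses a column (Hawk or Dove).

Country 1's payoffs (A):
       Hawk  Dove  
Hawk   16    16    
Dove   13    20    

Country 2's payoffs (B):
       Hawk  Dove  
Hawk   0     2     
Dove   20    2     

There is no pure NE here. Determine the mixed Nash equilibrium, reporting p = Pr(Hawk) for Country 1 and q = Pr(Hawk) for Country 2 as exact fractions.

In a mixed NE each player is indifferent between their pure strategies, so the opponent's mix sets the indifference.
Country 2 indifferent between Hawk and Dove: p·0 + (1−p)·20 = p·2 + (1−p)·2 ⟹ 20 + (-20)p = 2 + 0p ⟹ p = 9/10.
Country 1 indifferent between Hawk and Dove: q·16 + (1−q)·16 = q·13 + (1−q)·20 ⟹ 16 + 0q = 20 + (-7)q ⟹ q = 4/7.

p = 9/10, q = 4/7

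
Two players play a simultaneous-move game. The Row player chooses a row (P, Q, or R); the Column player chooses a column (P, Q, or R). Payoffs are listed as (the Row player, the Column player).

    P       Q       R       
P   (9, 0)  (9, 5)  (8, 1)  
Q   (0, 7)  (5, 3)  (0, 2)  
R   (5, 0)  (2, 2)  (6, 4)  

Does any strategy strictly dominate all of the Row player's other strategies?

A strategy is strictly dominant if it gives the Row player a strictly higher payoff than every other strategy, against every choice by the opponent.
P strictly dominates: vs P: 9 > each of {0, 5}; vs Q: 9 > each of {5, 2}; vs R: 8 > each of {0, 6}.

P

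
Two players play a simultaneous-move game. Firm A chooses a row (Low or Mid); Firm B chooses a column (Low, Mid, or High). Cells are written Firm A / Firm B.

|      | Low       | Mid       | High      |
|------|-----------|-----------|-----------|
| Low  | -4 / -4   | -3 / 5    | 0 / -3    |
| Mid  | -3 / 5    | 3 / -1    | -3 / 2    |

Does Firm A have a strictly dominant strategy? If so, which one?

A strategy is strictly dominant if it gives Firm A a strictly higher payoff than every other strategy, against every choice by the opponent.
Low is not dominant: against Low, Mid gives -3 > -4.
Mid is not dominant: against High, Low gives 0 > -3.
No single strategy is best against every opponent action.

None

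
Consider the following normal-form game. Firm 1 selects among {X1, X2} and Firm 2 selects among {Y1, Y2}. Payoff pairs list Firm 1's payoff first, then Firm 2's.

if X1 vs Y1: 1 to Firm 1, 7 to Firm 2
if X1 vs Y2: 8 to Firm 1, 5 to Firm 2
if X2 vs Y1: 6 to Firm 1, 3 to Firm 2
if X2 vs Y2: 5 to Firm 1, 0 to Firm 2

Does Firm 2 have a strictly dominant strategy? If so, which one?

A strategy is strictly dominant if it gives Firm 2 a strictly higher payoff than every other strategy, against every choice by the opponent.
Y1 strictly dominates: vs X1: 7 > 5; vs X2: 3 > 0.

Y1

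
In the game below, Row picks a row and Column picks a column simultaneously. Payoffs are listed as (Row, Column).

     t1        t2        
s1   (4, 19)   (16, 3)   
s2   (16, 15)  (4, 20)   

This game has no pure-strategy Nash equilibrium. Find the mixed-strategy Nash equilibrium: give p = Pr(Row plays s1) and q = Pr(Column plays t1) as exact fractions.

p = 5/21, q = 1/2

Each player's mixing probability is pinned down by making the *other* player indifferent.
Column indifferent between t1 and t2: p·19 + (1−p)·15 = p·3 + (1−p)·20 ⟹ 15 + 4p = 20 + (-17)p ⟹ p = 5/21.
Row indifferent between s1 and s2: q·4 + (1−q)·16 = q·16 + (1−q)·4 ⟹ 16 + (-12)q = 4 + 12q ⟹ q = 1/2.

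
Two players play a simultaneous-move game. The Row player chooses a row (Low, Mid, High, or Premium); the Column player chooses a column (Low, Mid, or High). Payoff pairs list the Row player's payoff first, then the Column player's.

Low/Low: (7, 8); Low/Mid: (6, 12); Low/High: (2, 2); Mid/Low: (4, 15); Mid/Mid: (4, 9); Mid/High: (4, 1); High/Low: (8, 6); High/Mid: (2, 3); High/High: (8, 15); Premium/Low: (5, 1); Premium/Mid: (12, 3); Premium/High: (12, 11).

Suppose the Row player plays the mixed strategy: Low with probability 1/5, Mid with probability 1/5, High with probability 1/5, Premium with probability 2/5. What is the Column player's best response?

The Column player's best reply maximizes expected payoff against the mix.
Low: (1/5)·8 + (1/5)·15 + (1/5)·6 + (2/5)·1 = 31/5
Mid: (1/5)·12 + (1/5)·9 + (1/5)·3 + (2/5)·3 = 6
High: (1/5)·2 + (1/5)·1 + (1/5)·15 + (2/5)·11 = 8
Highest expected payoff is 8, from High.

High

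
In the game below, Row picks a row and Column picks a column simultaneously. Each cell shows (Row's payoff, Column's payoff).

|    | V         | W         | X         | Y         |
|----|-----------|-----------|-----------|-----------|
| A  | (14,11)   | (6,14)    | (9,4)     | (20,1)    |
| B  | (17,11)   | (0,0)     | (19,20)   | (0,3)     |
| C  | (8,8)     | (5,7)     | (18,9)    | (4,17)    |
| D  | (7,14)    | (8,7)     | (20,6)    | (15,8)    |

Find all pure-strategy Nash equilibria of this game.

Check mutual best responses: a cell is a NE iff neither player can gain by unilaterally deviating.
Row's best responses — vs V: B (payoff 17); vs W: D (payoff 8); vs X: D (payoff 20); vs Y: A (payoff 20).
Column's best responses — vs A: W (payoff 14); vs B: X (payoff 20); vs C: Y (payoff 17); vs D: V (payoff 14).
No cell has both players best-responding. For instance, Row's best reply to W is D, but against D Column prefers V over W.

There is no pure-strategy Nash equilibrium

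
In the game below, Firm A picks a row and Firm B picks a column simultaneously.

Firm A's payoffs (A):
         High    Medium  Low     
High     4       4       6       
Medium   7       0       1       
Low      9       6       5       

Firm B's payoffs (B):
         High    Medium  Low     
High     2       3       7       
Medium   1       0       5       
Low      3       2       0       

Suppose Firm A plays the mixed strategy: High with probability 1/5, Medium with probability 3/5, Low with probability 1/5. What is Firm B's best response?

Compute Firm B's expected payoff from each pure strategy against the given mix.
High: (1/5)·2 + (3/5)·1 + (1/5)·3 = 8/5
Medium: (1/5)·3 + (3/5)·0 + (1/5)·2 = 1
Low: (1/5)·7 + (3/5)·5 + (1/5)·0 = 22/5
Highest expected payoff is 22/5, from Low.

Low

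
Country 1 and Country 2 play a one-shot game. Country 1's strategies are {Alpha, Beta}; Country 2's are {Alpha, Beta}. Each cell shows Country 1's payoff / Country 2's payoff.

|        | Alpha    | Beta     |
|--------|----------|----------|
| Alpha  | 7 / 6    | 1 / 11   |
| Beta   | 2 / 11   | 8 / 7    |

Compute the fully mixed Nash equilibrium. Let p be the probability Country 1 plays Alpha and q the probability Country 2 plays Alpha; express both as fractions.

p = 4/9, q = 7/12

Each player's mixing probability is pinned down by making the *other* player indifferent.
Country 2 indifferent between Alpha and Beta: p·6 + (1−p)·11 = p·11 + (1−p)·7 ⟹ 11 + (-5)p = 7 + 4p ⟹ p = 4/9.
Country 1 indifferent between Alpha and Beta: q·7 + (1−q)·1 = q·2 + (1−q)·8 ⟹ 1 + 6q = 8 + (-6)q ⟹ q = 7/12.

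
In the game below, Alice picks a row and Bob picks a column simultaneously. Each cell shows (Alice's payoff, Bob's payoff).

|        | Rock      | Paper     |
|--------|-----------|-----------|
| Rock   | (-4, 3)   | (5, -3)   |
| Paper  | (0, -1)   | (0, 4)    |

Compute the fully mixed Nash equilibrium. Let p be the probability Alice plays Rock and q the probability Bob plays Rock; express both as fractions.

Each player's mixing probability is pinned down by making the *other* player indifferent.
Bob indifferent between Rock and Paper: p·3 + (1−p)·(-1) = p·(-3) + (1−p)·4 ⟹ (-1) + 4p = 4 + (-7)p ⟹ p = 5/11.
Alice indifferent between Rock and Paper: q·(-4) + (1−q)·5 = q·0 + (1−q)·0 ⟹ 5 + (-9)q = 0 + 0q ⟹ q = 5/9.

p = 5/11, q = 5/9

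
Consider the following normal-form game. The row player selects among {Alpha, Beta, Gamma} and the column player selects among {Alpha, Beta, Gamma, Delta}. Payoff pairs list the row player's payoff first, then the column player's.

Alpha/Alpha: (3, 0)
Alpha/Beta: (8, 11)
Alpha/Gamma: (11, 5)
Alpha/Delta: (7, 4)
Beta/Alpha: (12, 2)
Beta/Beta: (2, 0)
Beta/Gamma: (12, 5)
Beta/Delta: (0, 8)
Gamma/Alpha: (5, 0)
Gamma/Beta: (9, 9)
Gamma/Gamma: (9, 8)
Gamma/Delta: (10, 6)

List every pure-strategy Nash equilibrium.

(Gamma, Beta)

A profile is a Nash equilibrium when each player is best-responding to the other.
The row player's best responses — vs Alpha: Beta (payoff 12); vs Beta: Gamma (payoff 9); vs Gamma: Beta (payoff 12); vs Delta: Gamma (payoff 10).
The column player's best responses — vs Alpha: Beta (payoff 11); vs Beta: Delta (payoff 8); vs Gamma: Beta (payoff 9).
The only mutual best response is (Gamma, Beta); neither player gains by switching there.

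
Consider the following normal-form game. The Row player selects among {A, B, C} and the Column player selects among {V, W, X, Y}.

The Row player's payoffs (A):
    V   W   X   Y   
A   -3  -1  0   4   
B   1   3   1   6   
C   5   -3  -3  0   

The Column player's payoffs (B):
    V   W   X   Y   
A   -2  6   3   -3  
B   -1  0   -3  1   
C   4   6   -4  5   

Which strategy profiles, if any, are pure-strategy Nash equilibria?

(B, Y)

Find each player's best response to every opponent strategy; NE are the intersections.
The Row player's best responses — vs V: C (payoff 5); vs W: B (payoff 3); vs X: B (payoff 1); vs Y: B (payoff 6).
The Column player's best responses — vs A: W (payoff 6); vs B: Y (payoff 1); vs C: W (payoff 6).
The only mutual best response is (B, Y); neither player gains by switching there.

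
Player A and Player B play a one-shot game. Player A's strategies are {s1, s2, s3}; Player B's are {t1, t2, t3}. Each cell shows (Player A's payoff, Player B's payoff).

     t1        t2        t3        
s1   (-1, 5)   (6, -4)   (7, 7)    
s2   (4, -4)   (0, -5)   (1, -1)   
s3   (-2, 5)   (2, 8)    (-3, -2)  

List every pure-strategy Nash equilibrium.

A profile is a Nash equilibrium when each player is best-responding to the other.
Player A's best responses — vs t1: s2 (payoff 4); vs t2: s1 (payoff 6); vs t3: s1 (payoff 7).
Player B's best responses — vs s1: t3 (payoff 7); vs s2: t3 (payoff -1); vs s3: t2 (payoff 8).
The only mutual best response is (s1, t3); neither player gains by switching there.

(s1, t3)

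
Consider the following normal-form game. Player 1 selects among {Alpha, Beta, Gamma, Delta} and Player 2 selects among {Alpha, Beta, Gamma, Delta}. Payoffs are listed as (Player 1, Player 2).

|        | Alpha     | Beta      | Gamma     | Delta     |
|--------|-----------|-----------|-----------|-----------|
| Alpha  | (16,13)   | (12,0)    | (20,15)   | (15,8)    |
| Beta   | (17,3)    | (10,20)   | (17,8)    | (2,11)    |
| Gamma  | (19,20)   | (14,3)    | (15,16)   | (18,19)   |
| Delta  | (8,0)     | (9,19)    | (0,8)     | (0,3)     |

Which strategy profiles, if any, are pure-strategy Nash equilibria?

(Alpha, Gamma) and (Gamma, Alpha)

A profile is a Nash equilibrium when each player is best-responding to the other.
Player 1's best responses — vs Alpha: Gamma (payoff 19); vs Beta: Gamma (payoff 14); vs Gamma: Alpha (payoff 20); vs Delta: Gamma (payoff 18).
Player 2's best responses — vs Alpha: Gamma (payoff 15); vs Beta: Beta (payoff 20); vs Gamma: Alpha (payoff 20); vs Delta: Beta (payoff 19).
Mutual best responses occur at (Alpha, Gamma) and (Gamma, Alpha); at each, neither player gains by switching.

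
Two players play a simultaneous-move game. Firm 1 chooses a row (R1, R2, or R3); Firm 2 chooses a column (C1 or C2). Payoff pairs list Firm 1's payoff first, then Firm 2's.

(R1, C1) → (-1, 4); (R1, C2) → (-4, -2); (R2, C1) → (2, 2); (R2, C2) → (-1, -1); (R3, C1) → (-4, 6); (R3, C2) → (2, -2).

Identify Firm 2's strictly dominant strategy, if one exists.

C1

Check whether one of Firm 2's strategies beats all alternatives regardless of what the opponent does.
C1 strictly dominates: vs R1: 4 > -2; vs R2: 2 > -1; vs R3: 6 > -2.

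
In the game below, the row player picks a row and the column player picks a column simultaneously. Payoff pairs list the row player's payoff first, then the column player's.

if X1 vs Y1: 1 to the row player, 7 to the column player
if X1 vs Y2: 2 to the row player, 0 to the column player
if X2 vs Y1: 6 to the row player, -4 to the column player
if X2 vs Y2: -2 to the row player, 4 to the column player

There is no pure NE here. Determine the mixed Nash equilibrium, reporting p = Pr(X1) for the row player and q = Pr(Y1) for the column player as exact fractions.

p = 8/15, q = 4/9

In a mixed NE each player is indifferent between their pure strategies, so the opponent's mix sets the indifference.
The column player indifferent between Y1 and Y2: p·7 + (1−p)·(-4) = p·0 + (1−p)·4 ⟹ (-4) + 11p = 4 + (-4)p ⟹ p = 8/15.
The row player indifferent between X1 and X2: q·1 + (1−q)·2 = q·6 + (1−q)·(-2) ⟹ 2 + (-1)q = (-2) + 8q ⟹ q = 4/9.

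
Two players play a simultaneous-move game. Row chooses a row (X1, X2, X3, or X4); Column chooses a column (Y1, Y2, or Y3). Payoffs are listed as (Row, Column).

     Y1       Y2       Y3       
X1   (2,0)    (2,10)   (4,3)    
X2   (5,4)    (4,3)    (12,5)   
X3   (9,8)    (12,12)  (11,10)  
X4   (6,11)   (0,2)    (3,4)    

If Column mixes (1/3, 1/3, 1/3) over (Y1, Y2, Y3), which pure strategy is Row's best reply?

X3

Row's best reply maximizes expected payoff against the mix.
X1: (1/3)·2 + (1/3)·2 + (1/3)·4 = 8/3
X2: (1/3)·5 + (1/3)·4 + (1/3)·12 = 7
X3: (1/3)·9 + (1/3)·12 + (1/3)·11 = 32/3
X4: (1/3)·6 + (1/3)·0 + (1/3)·3 = 3
Highest expected payoff is 32/3, from X3.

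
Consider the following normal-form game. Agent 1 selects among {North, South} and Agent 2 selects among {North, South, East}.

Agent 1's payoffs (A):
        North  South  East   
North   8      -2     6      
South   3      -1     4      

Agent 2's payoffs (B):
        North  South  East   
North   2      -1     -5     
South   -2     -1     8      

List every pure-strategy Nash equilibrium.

(North, North)

Find each player's best response to every opponent strategy; NE are the intersections.
Agent 1's best responses — vs North: North (payoff 8); vs South: South (payoff -1); vs East: North (payoff 6).
Agent 2's best responses — vs North: North (payoff 2); vs South: East (payoff 8).
The only mutual best response is (North, North); neither player gains by switching there.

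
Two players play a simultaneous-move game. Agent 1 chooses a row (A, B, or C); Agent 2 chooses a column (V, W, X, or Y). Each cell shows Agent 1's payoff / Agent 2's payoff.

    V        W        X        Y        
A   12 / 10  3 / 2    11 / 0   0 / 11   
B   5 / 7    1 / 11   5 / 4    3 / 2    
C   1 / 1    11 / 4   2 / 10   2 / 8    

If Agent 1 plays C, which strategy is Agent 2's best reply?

X

With Agent 1 fixed at C, Agent 2's payoffs are: V → 1, W → 4, X → 10, Y → 8.
The maximum is 10, achieved by X.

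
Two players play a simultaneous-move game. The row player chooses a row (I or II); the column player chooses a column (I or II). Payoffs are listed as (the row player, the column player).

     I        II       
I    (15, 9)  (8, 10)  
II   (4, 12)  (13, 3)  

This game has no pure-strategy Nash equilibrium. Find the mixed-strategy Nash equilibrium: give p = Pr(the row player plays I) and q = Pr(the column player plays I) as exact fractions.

Each player's mixing probability is pinned down by making the *other* player indifferent.
The column player indifferent between I and II: p·9 + (1−p)·12 = p·10 + (1−p)·3 ⟹ 12 + (-3)p = 3 + 7p ⟹ p = 9/10.
The row player indifferent between I and II: q·15 + (1−q)·8 = q·4 + (1−q)·13 ⟹ 8 + 7q = 13 + (-9)q ⟹ q = 5/16.

p = 9/10, q = 5/16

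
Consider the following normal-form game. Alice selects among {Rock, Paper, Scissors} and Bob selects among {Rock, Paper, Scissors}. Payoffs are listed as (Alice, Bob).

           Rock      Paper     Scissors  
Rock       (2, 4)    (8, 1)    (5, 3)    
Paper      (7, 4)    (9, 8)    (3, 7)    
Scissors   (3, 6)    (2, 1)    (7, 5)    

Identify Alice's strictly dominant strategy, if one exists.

A strategy is strictly dominant if it gives Alice a strictly higher payoff than every other strategy, against every choice by the opponent.
Rock is not dominant: against Rock, Paper gives 7 > 2.
Paper is not dominant: against Scissors, Rock gives 5 > 3.
Scissors is not dominant: against Rock, Paper gives 7 > 3.
No single strategy is best against every opponent action.

No strictly dominant strategy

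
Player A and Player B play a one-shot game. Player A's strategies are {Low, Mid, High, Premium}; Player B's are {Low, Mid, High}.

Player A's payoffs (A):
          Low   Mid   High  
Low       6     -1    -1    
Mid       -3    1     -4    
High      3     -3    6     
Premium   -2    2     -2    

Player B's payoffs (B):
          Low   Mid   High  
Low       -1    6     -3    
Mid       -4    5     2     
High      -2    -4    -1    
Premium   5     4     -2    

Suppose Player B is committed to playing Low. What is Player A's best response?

Low

With Player B fixed at Low, Player A's payoffs are: Low → 6, Mid → -3, High → 3, Premium → -2.
The maximum is 6, achieved by Low.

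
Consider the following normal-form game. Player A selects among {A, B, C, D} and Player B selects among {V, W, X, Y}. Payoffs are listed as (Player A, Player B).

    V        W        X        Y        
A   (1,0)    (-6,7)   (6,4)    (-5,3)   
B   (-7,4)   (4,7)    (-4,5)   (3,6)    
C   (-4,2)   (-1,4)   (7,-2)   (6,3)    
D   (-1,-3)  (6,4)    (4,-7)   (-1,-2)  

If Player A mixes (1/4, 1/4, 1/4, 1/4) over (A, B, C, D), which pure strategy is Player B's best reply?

W

Player B's best reply maximizes expected payoff against the mix.
V: (1/4)·0 + (1/4)·4 + (1/4)·2 + (1/4)·(-3) = 3/4
W: (1/4)·7 + (1/4)·7 + (1/4)·4 + (1/4)·4 = 11/2
X: (1/4)·4 + (1/4)·5 + (1/4)·(-2) + (1/4)·(-7) = 0
Y: (1/4)·3 + (1/4)·6 + (1/4)·3 + (1/4)·(-2) = 5/2
Highest expected payoff is 11/2, from W.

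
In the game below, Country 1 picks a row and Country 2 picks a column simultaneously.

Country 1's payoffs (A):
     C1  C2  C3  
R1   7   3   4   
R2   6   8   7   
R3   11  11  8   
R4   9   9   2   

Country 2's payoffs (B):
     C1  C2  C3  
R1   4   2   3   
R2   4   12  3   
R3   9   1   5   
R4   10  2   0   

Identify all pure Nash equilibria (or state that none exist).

Check mutual best responses: a cell is a NE iff neither player can gain by unilaterally deviating.
Country 1's best responses — vs C1: R3 (payoff 11); vs C2: R3 (payoff 11); vs C3: R3 (payoff 8).
Country 2's best responses — vs R1: C1 (payoff 4); vs R2: C2 (payoff 12); vs R3: C1 (payoff 9); vs R4: C1 (payoff 10).
The only mutual best response is (R3, C1); neither player gains by switching there.

(R3, C1)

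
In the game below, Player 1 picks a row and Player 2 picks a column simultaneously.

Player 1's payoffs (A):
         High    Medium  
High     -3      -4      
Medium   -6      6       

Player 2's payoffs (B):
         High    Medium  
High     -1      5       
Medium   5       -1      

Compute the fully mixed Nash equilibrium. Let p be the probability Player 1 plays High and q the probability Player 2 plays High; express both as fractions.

p = 1/2, q = 10/13

Each player's mixing probability is pinned down by making the *other* player indifferent.
Player 2 indifferent between High and Medium: p·(-1) + (1−p)·5 = p·5 + (1−p)·(-1) ⟹ 5 + (-6)p = (-1) + 6p ⟹ p = 1/2.
Player 1 indifferent between High and Medium: q·(-3) + (1−q)·(-4) = q·(-6) + (1−q)·6 ⟹ (-4) + 1q = 6 + (-12)q ⟹ q = 10/13.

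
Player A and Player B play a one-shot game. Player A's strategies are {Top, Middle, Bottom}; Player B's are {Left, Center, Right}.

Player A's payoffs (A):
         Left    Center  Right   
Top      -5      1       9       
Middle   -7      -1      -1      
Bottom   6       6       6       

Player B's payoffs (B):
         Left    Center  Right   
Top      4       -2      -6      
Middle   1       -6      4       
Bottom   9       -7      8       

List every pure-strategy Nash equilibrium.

(Bottom, Left)

A profile is a Nash equilibrium when each player is best-responding to the other.
Player A's best responses — vs Left: Bottom (payoff 6); vs Center: Bottom (payoff 6); vs Right: Top (payoff 9).
Player B's best responses — vs Top: Left (payoff 4); vs Middle: Right (payoff 4); vs Bottom: Left (payoff 9).
The only mutual best response is (Bottom, Left); neither player gains by switching there.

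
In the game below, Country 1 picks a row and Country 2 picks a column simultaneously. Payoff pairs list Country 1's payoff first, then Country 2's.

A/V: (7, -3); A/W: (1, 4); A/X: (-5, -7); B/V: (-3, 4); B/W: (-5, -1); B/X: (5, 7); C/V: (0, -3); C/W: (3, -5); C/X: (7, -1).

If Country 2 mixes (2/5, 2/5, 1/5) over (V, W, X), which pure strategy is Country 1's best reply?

Compute Country 1's expected payoff from each pure strategy against the given mix.
A: (2/5)·7 + (2/5)·1 + (1/5)·(-5) = 11/5
B: (2/5)·(-3) + (2/5)·(-5) + (1/5)·5 = -11/5
C: (2/5)·0 + (2/5)·3 + (1/5)·7 = 13/5
Highest expected payoff is 13/5, from C.

C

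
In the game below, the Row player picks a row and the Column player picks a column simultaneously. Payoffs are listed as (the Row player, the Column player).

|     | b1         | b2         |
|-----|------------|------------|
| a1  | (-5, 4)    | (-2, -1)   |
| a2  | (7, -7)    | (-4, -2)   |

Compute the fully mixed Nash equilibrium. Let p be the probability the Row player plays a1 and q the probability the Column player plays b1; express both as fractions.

p = 1/2, q = 1/7

In a mixed NE each player is indifferent between their pure strategies, so the opponent's mix sets the indifference.
The Column player indifferent between b1 and b2: p·4 + (1−p)·(-7) = p·(-1) + (1−p)·(-2) ⟹ (-7) + 11p = (-2) + 1p ⟹ p = 1/2.
The Row player indifferent between a1 and a2: q·(-5) + (1−q)·(-2) = q·7 + (1−q)·(-4) ⟹ (-2) + (-3)q = (-4) + 11q ⟹ q = 1/7.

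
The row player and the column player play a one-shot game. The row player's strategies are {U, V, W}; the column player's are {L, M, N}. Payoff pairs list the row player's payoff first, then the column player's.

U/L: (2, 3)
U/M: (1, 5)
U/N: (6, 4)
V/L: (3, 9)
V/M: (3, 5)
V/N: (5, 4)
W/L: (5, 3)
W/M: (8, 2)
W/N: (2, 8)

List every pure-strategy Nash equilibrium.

None

A profile is a Nash equilibrium when each player is best-responding to the other.
The row player's best responses — vs L: W (payoff 5); vs M: W (payoff 8); vs N: U (payoff 6).
The column player's best responses — vs U: M (payoff 5); vs V: L (payoff 9); vs W: N (payoff 8).
No cell has both players best-responding. For instance, the row player's best reply to N is U, but against U the column player prefers M over N.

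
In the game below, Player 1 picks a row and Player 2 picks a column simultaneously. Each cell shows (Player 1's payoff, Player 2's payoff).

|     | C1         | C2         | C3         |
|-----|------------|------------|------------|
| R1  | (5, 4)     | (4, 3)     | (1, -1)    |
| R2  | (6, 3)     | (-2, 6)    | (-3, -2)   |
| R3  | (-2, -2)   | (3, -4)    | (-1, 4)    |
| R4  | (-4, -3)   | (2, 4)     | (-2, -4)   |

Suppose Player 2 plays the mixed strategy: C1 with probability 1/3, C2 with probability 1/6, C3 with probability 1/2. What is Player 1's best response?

Compute Player 1's expected payoff from each pure strategy against the given mix.
R1: (1/3)·5 + (1/6)·4 + (1/2)·1 = 17/6
R2: (1/3)·6 + (1/6)·(-2) + (1/2)·(-3) = 1/6
R3: (1/3)·(-2) + (1/6)·3 + (1/2)·(-1) = -2/3
R4: (1/3)·(-4) + (1/6)·2 + (1/2)·(-2) = -2
Highest expected payoff is 17/6, from R1.

R1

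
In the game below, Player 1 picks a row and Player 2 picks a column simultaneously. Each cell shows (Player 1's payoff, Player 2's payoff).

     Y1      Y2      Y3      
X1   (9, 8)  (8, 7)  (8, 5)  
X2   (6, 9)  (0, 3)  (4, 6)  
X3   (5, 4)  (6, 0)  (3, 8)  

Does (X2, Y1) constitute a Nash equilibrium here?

No

Holding Player 2 at Y1: Player 1 gets 6 from X2 but could get 9 by switching to X1. Player 1 has a profitable deviation.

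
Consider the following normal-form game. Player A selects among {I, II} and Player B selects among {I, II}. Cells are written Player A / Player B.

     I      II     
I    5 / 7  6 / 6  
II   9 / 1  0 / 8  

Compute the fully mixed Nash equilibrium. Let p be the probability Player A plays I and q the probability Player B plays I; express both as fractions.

p = 7/8, q = 3/5

Each player's mixing probability is pinned down by making the *other* player indifferent.
Player B indifferent between I and II: p·7 + (1−p)·1 = p·6 + (1−p)·8 ⟹ 1 + 6p = 8 + (-2)p ⟹ p = 7/8.
Player A indifferent between I and II: q·5 + (1−q)·6 = q·9 + (1−q)·0 ⟹ 6 + (-1)q = 0 + 9q ⟹ q = 3/5.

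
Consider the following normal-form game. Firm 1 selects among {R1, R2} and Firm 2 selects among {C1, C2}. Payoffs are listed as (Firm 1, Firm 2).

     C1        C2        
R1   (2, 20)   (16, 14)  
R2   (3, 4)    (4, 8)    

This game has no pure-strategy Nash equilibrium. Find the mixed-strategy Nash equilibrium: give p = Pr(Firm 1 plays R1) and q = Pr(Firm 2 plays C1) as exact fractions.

In a mixed NE each player is indifferent between their pure strategies, so the opponent's mix sets the indifference.
Firm 2 indifferent between C1 and C2: p·20 + (1−p)·4 = p·14 + (1−p)·8 ⟹ 4 + 16p = 8 + 6p ⟹ p = 2/5.
Firm 1 indifferent between R1 and R2: q·2 + (1−q)·16 = q·3 + (1−q)·4 ⟹ 16 + (-14)q = 4 + (-1)q ⟹ q = 12/13.

p = 2/5, q = 12/13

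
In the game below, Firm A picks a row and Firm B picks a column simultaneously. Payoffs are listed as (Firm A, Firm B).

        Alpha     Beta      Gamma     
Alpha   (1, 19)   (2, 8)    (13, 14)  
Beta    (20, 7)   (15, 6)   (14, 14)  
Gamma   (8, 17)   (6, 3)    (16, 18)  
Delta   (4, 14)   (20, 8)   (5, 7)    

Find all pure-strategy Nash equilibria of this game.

Find each player's best response to every opponent strategy; NE are the intersections.
Firm A's best responses — vs Alpha: Beta (payoff 20); vs Beta: Delta (payoff 20); vs Gamma: Gamma (payoff 16).
Firm B's best responses — vs Alpha: Alpha (payoff 19); vs Beta: Gamma (payoff 14); vs Gamma: Gamma (payoff 18); vs Delta: Alpha (payoff 14).
The only mutual best response is (Gamma, Gamma); neither player gains by switching there.

(Gamma, Gamma)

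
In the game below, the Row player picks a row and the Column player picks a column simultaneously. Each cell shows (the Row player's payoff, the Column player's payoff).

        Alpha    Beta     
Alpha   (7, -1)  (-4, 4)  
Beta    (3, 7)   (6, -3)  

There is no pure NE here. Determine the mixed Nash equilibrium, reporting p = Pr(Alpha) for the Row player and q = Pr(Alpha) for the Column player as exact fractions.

Each player's mixing probability is pinned down by making the *other* player indifferent.
The Column player indifferent between Alpha and Beta: p·(-1) + (1−p)·7 = p·4 + (1−p)·(-3) ⟹ 7 + (-8)p = (-3) + 7p ⟹ p = 2/3.
The Row player indifferent between Alpha and Beta: q·7 + (1−q)·(-4) = q·3 + (1−q)·6 ⟹ (-4) + 11q = 6 + (-3)q ⟹ q = 5/7.

p = 2/3, q = 5/7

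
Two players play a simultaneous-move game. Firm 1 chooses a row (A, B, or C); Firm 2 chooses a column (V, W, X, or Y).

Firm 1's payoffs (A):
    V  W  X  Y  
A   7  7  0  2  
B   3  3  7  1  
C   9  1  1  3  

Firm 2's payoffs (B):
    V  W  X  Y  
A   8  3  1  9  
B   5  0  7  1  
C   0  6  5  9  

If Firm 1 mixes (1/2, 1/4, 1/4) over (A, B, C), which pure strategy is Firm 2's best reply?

Compute Firm 2's expected payoff from each pure strategy against the given mix.
V: (1/2)·8 + (1/4)·5 + (1/4)·0 = 21/4
W: (1/2)·3 + (1/4)·0 + (1/4)·6 = 3
X: (1/2)·1 + (1/4)·7 + (1/4)·5 = 7/2
Y: (1/2)·9 + (1/4)·1 + (1/4)·9 = 7
Highest expected payoff is 7, from Y.

Y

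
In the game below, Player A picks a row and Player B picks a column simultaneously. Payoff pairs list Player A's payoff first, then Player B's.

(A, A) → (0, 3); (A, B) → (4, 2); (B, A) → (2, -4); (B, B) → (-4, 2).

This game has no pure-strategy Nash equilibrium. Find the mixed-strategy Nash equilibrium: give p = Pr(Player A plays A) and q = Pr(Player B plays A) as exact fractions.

p = 6/7, q = 4/5

Each player's mixing probability is pinned down by making the *other* player indifferent.
Player B indifferent between A and B: p·3 + (1−p)·(-4) = p·2 + (1−p)·2 ⟹ (-4) + 7p = 2 + 0p ⟹ p = 6/7.
Player A indifferent between A and B: q·0 + (1−q)·4 = q·2 + (1−q)·(-4) ⟹ 4 + (-4)q = (-4) + 6q ⟹ q = 4/5.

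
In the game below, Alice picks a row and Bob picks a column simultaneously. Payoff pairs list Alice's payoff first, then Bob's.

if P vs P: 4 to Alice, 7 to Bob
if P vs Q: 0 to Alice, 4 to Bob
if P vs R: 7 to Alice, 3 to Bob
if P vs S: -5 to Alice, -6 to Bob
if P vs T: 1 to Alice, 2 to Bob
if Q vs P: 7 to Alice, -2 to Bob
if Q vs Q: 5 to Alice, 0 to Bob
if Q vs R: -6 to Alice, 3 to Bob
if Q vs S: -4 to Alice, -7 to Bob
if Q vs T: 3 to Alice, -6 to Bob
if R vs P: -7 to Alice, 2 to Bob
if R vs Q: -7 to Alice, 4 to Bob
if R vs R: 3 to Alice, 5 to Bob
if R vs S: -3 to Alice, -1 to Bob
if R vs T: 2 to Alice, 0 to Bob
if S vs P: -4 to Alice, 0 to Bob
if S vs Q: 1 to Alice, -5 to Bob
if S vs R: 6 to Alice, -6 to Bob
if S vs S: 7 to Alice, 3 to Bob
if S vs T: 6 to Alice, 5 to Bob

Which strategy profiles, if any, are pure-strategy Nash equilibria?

(S, T)

A profile is a Nash equilibrium when each player is best-responding to the other.
Alice's best responses — vs P: Q (payoff 7); vs Q: Q (payoff 5); vs R: P (payoff 7); vs S: S (payoff 7); vs T: S (payoff 6).
Bob's best responses — vs P: P (payoff 7); vs Q: R (payoff 3); vs R: R (payoff 5); vs S: T (payoff 5).
The only mutual best response is (S, T); neither player gains by switching there.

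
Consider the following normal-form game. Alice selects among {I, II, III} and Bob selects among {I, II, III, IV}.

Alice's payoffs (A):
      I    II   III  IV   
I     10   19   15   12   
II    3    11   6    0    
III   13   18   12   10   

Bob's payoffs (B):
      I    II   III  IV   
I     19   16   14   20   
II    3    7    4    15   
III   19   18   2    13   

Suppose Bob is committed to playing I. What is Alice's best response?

III

With Bob fixed at I, Alice's payoffs are: I → 10, II → 3, III → 13.
The maximum is 13, achieved by III.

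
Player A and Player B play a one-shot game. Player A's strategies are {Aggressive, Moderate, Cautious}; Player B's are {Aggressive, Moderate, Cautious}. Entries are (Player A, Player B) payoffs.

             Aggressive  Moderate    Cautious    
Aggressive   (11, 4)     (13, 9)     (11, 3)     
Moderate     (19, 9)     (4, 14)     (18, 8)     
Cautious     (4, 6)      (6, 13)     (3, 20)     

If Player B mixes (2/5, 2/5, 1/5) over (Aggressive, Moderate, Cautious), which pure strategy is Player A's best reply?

Moderate

Compute Player A's expected payoff from each pure strategy against the given mix.
Aggressive: (2/5)·11 + (2/5)·13 + (1/5)·11 = 59/5
Moderate: (2/5)·19 + (2/5)·4 + (1/5)·18 = 64/5
Cautious: (2/5)·4 + (2/5)·6 + (1/5)·3 = 23/5
Highest expected payoff is 64/5, from Moderate.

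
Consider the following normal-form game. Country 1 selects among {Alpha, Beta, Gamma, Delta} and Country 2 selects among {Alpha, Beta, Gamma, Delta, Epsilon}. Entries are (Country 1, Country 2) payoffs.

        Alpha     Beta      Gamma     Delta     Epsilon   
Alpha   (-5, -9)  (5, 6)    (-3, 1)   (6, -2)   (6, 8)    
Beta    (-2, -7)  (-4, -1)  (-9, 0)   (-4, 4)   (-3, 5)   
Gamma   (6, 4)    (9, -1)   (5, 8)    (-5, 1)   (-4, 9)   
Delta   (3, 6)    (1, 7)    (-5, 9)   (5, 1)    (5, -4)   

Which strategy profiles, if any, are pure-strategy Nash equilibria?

(Alpha, Epsilon)

Check mutual best responses: a cell is a NE iff neither player can gain by unilaterally deviating.
Country 1's best responses — vs Alpha: Gamma (payoff 6); vs Beta: Gamma (payoff 9); vs Gamma: Gamma (payoff 5); vs Delta: Alpha (payoff 6); vs Epsilon: Alpha (payoff 6).
Country 2's best responses — vs Alpha: Epsilon (payoff 8); vs Beta: Epsilon (payoff 5); vs Gamma: Epsilon (payoff 9); vs Delta: Gamma (payoff 9).
The only mutual best response is (Alpha, Epsilon); neither player gains by switching there.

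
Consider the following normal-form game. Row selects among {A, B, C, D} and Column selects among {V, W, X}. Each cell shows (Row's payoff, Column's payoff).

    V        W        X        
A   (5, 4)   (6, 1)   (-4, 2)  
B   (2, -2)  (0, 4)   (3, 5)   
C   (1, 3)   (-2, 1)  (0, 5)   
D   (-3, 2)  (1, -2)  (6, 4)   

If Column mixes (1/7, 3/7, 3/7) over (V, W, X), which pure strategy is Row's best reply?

D

Compute Row's expected payoff from each pure strategy against the given mix.
A: (1/7)·5 + (3/7)·6 + (3/7)·(-4) = 11/7
B: (1/7)·2 + (3/7)·0 + (3/7)·3 = 11/7
C: (1/7)·1 + (3/7)·(-2) + (3/7)·0 = -5/7
D: (1/7)·(-3) + (3/7)·1 + (3/7)·6 = 18/7
Highest expected payoff is 18/7, from D.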